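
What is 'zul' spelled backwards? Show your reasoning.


Reverse 'zul' character by character: 'luz'.

luz


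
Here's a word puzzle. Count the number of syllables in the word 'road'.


Break 'road' into syllables: road -> road = 1 syllable

1 syllable


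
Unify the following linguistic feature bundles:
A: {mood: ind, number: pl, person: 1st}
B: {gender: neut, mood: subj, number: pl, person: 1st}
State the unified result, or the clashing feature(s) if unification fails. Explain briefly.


Compare features:
gender: A=_ vs B=neut -> unified: neut
mood: A=ind vs B=subj -> CLASH
number: A=pl vs B=pl -> unified: pl
person: A=1st vs B=1st -> unified: 1st
Clash detected on feature 'mood' (ind vs subj); unification fails.

CLASH on 'mood' (ind vs subj)


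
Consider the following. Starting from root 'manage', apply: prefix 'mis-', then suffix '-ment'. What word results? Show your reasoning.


Step 1: Add prefix 'mis-' to 'manage' = 'mismanage'
Step 2: Add suffix '-ment' to 'mismanage' = 'mismanagement'

mismanagement


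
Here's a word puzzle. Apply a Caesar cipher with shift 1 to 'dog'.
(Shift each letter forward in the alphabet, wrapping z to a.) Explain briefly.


Shift each letter by 1: d -> e, o -> p, g -> h. Result: 'eph'.

eph


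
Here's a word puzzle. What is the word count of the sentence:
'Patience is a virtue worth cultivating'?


Split into words: Patience | is | a | virtue | worth | cultivating = 6 words.

6


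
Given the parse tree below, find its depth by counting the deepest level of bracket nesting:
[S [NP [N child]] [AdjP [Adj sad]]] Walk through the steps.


Count bracket nesting levels:
'[' at pos 0: depth = 1
'[' at pos 3: depth = 2
'[' at pos 7: depth = 3
'[' at pos 18: depth = 2
'[' at pos 24: depth = 3
Maximum depth reached: 3

3


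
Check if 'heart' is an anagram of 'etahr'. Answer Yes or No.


Sorted letters of 'heart': 'aehrt'
Sorted letters of 'etahr': 'aehrt'
They match.

Yes


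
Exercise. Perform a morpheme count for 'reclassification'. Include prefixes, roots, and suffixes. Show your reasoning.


Decomposition: re- (prefix) + class (root) + -ify (suffix) + -ation (suffix) = 4 morpheme(s)

4 morphemes


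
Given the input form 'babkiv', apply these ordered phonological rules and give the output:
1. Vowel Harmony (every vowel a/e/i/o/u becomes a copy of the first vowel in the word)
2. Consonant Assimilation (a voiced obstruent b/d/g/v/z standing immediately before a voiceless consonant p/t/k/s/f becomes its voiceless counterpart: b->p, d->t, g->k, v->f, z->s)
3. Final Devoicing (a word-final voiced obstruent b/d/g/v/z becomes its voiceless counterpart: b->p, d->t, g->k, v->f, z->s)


Starting form: 'babkiv'
Rule 1: Vowel Harmony: all vowels become 'a' (matching first vowel). 'babkiv' -> 'babkav'
Rule 2: Consonant Assimilation: voiced obstruent before voiceless consonant becomes voiceless ('bk' -> 'pk'). 'babkav' -> 'bapkav'
Rule 3: Final Devoicing: word-final voiced obstruent 'v' becomes voiceless 'f'. 'bapkav' -> 'bapkaf'
Final form: 'bapkaf'

bapkaf


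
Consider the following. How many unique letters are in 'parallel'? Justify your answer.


Unique letters in 'parallel': {a, e, l, p, r} = 5 distinct letters.

5


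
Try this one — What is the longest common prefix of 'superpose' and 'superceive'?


Compare from the start: 5 characters match: 'super'. Mismatch at position 6: 'p' vs 'c'.

super


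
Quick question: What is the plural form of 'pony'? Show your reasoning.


Apply rule: Change -y to -ies (consonant + y). 'pony' becomes 'ponies'.

ponies


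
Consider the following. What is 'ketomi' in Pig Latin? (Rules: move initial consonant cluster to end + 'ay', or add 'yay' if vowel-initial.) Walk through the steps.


'ketomi': move consonant cluster 'k' to end and add 'ay': 'etomikay'.

etomikay


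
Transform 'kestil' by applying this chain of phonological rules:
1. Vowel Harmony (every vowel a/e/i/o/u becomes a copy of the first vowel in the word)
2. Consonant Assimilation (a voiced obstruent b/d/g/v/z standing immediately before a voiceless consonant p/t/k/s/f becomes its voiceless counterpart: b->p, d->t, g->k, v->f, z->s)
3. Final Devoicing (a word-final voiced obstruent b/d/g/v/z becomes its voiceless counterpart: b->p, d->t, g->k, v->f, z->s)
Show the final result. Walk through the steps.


Starting form: 'kestil'
Rule 1: Vowel Harmony: all vowels become 'e' (matching first vowel). 'kestil' -> 'kestel'
Rule 2: Consonant Assimilation: no voiced obstruent (b/d/g/v/z) stands immediately before a voiceless consonant (p/t/k/s/f). No change.
Rule 3: Final Devoicing: final consonant 'l' is not one of the voiced obstruents b/d/g/v/z. No change.
Final form: 'kestel'

kestel


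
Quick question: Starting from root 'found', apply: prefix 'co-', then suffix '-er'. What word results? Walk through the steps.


Step 1: Add prefix 'co-' to 'found' = 'cofound'
Step 2: Add suffix '-er' to 'cofound' = 'cofounder'

cofounder


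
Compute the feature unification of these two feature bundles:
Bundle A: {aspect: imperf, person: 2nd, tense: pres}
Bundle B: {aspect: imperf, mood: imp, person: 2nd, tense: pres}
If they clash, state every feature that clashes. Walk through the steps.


Compare features:
aspect: A=imperf vs B=imperf -> unified: imperf
mood: A=_ vs B=imp -> unified: imp
person: A=2nd vs B=2nd -> unified: 2nd
tense: A=pres vs B=pres -> unified: pres
No clashes found.

Unified: {aspect: imperf, mood: imp, person: 2nd, tense: pres}


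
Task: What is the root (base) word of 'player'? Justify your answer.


Remove suffix '-er' from 'player' to get root 'play'.

play


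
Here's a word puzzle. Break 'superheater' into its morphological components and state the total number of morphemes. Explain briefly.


Step 1: Identify prefix: 'super' (meaning: above)
Step 2: Identify root: 'heat'
Step 3: Identify suffix(es): 'er'
Decomposition: super- (prefix: above) + heat (root) + -er (suffix: one who)
Total morphemes: 3

3 morphemes (super- (prefix: above) + heat (root) + -er (suffix: one who))


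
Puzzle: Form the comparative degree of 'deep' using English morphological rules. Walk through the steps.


Apply comparative formation (add -er): 'deep' -> 'deeper'.

deeper


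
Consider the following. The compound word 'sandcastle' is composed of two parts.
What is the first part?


Split 'sandcastle' into 'sand' + 'castle'. The first part is 'sand'.

sand


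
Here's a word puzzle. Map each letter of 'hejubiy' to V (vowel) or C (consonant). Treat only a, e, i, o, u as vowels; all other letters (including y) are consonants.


Letter mapping: h = C, e = V, j = C, u = V, b = C, i = V, y = C.

CVCVCVC


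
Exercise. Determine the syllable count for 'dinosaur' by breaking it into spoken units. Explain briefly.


Break 'dinosaur' into syllables: di-no-saur -> di | no | saur = 3 syllables

3 syllables


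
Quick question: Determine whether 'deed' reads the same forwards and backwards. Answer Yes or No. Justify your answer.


Forward: 'deed'
Reversed: 'deed'
They are identical.

Yes


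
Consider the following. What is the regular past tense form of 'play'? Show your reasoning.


Apply rule: Add -ed. 'play' becomes 'played'.

played


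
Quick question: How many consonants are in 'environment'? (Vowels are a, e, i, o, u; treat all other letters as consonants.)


Consonants in 'environment': n, v, r, n, m, n, t = 7 consonants.

7


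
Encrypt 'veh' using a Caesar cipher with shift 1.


Shift each letter by 1: v -> w, e -> f, h -> i. Result: 'wfi'.

wfi


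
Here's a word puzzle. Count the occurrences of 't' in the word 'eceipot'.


Letter 't' in 'eceipot': found at position(s) 7 = 1 occurrence(s).

1


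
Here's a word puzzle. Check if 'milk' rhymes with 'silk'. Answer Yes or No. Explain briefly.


Rime (stressed vowel + following sounds) of 'milk': -ilk = /ɪlk/
Rime of 'silk': -ilk = /ɪlk/
/ɪlk/ and /ɪlk/ are the same ending sound, so the words rhyme.

Yes


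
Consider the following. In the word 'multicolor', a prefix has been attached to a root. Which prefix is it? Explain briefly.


The word 'multicolor' = 'multi' (prefix) + 'color' (root). The prefix is 'multi'.

multi


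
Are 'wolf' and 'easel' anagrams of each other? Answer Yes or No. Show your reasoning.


Sorted letters of 'wolf': 'flow'
Sorted letters of 'easel': 'aeels'
They do not match.

No


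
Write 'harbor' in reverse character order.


Reverse 'harbor' character by character: 'robrah'.

robrah


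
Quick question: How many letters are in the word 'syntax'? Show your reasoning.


Spell out 'syntax' and number each letter: s(1), y(2), n(3), t(4), a(5), x(6). Total: 6 letters.

6


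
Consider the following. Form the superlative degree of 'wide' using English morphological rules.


Apply superlative formation (ends in e: add -st): 'wide' -> 'widest'.

widest


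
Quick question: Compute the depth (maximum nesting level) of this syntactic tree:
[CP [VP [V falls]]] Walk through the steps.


Count bracket nesting levels:
'[' at pos 0: depth = 1
'[' at pos 4: depth = 2
'[' at pos 8: depth = 3
Maximum depth reached: 3

3


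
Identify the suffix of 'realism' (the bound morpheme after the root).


The word 'realism' = 'real' (root) + '-ism' (suffix). The suffix is '-ism'.

ism


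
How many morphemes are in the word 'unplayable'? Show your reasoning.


Decomposition: un- (prefix) + play (root) + -able (suffix) = 3 morpheme(s)

3 morphemes


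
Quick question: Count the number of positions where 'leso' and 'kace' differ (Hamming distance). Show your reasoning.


Alignment:
Position 1: 'l' vs 'k' = DIFFER
Position 2: 'e' vs 'a' = DIFFER
Position 3: 's' vs 'c' = DIFFER
Position 4: 'o' vs 'e' = DIFFER
Total differences: 4

4


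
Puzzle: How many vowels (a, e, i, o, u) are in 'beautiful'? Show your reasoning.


Vowels in 'beautiful': e, a, u, i, u = 5 vowels.

5


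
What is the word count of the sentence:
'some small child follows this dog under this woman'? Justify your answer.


Split into words: some | small | child | follows | this | dog | under | this | woman = 9 words.

9


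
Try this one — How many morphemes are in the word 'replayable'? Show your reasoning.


Decomposition: re- (prefix) + play (root) + -able (suffix) = 3 morpheme(s)

3 morphemes


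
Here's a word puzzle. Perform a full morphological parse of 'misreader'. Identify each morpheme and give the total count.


Step 1: Identify prefix: 'mis' (meaning: wrongly)
Step 2: Identify root: 'read'
Step 3: Identify suffix(es): 'er'
Decomposition: mis- (prefix: wrongly) + read (root) + -er (suffix: one who)
Total morphemes: 3

3 morphemes (mis- (prefix: wrongly) + read (root) + -er (suffix: one who))


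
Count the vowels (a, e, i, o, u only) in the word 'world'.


Vowels in 'world': o = 1 vowels.

1


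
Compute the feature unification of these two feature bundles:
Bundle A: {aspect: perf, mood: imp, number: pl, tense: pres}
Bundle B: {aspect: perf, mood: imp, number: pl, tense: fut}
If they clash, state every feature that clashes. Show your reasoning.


Compare features:
aspect: A=perf vs B=perf -> unified: perf
mood: A=imp vs B=imp -> unified: imp
number: A=pl vs B=pl -> unified: pl
tense: A=pres vs B=fut -> CLASH
Clash detected on feature 'tense' (pres vs fut); unification fails.

CLASH on 'tense' (pres vs fut)


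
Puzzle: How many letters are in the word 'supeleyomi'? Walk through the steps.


Spell out 'supeleyomi' and number each letter: s(1), u(2), p(3), e(4), l(5), e(6), y(7), o(8), m(9), i(10). Total: 10 letters.

10


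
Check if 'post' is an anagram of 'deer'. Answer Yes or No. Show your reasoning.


Sorted letters of 'post': 'opst'
Sorted letters of 'deer': 'deer'
They do not match.

No


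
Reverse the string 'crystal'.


Reverse 'crystal' character by character: 'latsyrc'.

latsyrc


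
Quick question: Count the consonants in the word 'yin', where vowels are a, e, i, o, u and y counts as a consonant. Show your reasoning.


Consonants in 'yin': y, n = 2 consonants.

2


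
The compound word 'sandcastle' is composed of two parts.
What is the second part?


Split 'sandcastle' into 'sand' + 'castle'. The second part is 'castle'.

castle


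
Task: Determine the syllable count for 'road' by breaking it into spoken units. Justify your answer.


Break 'road' into syllables: road -> road = 1 syllable

1 syllable


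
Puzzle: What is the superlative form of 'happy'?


Apply superlative formation (consonant + y: change y to i, add -est): 'happy' -> 'happiest'.

happiest


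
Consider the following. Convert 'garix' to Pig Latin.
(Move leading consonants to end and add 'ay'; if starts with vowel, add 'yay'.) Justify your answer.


'garix': move consonant cluster 'g' to end and add 'ay': 'arixgay'.

arixgay


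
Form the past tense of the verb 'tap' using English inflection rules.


Apply rule: Double final consonant and add -ed. 'tap' becomes 'tapped'.

tapped


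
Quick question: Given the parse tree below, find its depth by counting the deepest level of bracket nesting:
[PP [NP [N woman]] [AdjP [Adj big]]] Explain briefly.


Count bracket nesting levels:
'[' at pos 0: depth = 1
'[' at pos 4: depth = 2
'[' at pos 8: depth = 3
'[' at pos 19: depth = 2
'[' at pos 25: depth = 3
Maximum depth reached: 3

3


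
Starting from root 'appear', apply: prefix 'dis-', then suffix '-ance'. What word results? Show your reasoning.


Step 1: Add prefix 'dis-' to 'appear' = 'disappear'
Step 2: Add suffix '-ance' to 'disappear' = 'disappearance'

disappearance


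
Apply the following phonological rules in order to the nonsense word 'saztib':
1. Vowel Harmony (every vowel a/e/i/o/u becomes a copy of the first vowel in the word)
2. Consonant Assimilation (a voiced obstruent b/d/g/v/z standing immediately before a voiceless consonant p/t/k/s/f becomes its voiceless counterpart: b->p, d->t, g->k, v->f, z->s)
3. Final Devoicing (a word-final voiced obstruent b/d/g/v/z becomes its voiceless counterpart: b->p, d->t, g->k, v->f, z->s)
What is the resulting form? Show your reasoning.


Starting form: 'saztib'
Rule 1: Vowel Harmony: all vowels become 'a' (matching first vowel). 'saztib' -> 'saztab'
Rule 2: Consonant Assimilation: voiced obstruent before voiceless consonant becomes voiceless ('zt' -> 'st'). 'saztab' -> 'sastab'
Rule 3: Final Devoicing: word-final voiced obstruent 'b' becomes voiceless 'p'. 'sastab' -> 'sastap'
Final form: 'sastap'

sastap


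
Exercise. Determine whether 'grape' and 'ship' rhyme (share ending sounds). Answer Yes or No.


Rime (stressed vowel + following sounds) of 'grape': -ape = /eɪp/
Rime of 'ship': -ip = /ɪp/
/eɪp/ and /ɪp/ are different ending sounds, so the words do not rhyme.

No


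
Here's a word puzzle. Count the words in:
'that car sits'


Split into words: that | car | sits = 3 words.

3


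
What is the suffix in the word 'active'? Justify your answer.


The word 'active' = 'act' (root) + '-ive' (suffix). The suffix is '-ive'.

ive


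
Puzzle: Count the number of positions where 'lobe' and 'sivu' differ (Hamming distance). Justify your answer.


Alignment:
Position 1: 'l' vs 's' = DIFFER
Position 2: 'o' vs 'i' = DIFFER
Position 3: 'b' vs 'v' = DIFFER
Position 4: 'e' vs 'u' = DIFFER
Total differences: 4

4


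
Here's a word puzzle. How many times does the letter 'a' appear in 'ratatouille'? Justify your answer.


Letter 'a' in 'ratatouille': found at position(s) 2, 4 = 2 occurrence(s).

2


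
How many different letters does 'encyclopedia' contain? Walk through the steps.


Unique letters in 'encyclopedia': {a, c, d, e, i, l, n, o, p, y} = 10 distinct letters.

10


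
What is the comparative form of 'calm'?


Apply comparative formation (add -er): 'calm' -> 'calmer'.

calmer


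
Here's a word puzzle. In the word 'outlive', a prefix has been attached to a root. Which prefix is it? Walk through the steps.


The word 'outlive' = 'out' (prefix) + 'live' (root). The prefix is 'out'.

out


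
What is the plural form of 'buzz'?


Apply rule: Add -es (sibilant/fricative ending). 'buzz' becomes 'buzzes'.

buzzes


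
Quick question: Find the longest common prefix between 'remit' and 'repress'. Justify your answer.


Compare from the start: 2 characters match: 're'. Mismatch at position 3: 'm' vs 'p'.

re


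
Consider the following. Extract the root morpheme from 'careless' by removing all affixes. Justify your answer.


Remove suffix '-less' from 'careless' to get root 'care'.

care


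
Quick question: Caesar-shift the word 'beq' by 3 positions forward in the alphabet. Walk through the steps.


Shift each letter by 3: b -> e, e -> h, q -> t. Result: 'eht'.

eht


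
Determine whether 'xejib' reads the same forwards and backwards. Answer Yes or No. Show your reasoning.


Forward: 'xejib'
Reversed: 'bijex'
They differ.

No


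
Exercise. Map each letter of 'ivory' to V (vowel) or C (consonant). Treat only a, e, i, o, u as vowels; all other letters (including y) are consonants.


Letter mapping: i = V, v = C, o = V, r = C, y = C.

VCVCC


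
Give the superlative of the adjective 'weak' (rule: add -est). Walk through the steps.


Apply superlative formation (add -est): 'weak' -> 'weakest'.

weakest


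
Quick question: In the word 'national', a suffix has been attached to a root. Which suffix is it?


The word 'national' = 'nation' (root) + '-al' (suffix). The suffix is '-al'.

al


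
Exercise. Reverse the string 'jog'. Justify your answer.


Reverse 'jog' character by character: 'goj'.

goj


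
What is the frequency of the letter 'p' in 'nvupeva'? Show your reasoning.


Letter 'p' in 'nvupeva': found at position(s) 4 = 1 occurrence(s).

1


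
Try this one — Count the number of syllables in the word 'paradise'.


Break 'paradise' into syllables: par-a-dise -> par | a | dise = 3 syllables

3 syllables


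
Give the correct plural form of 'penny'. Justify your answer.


Apply rule: Change -y to -ies (consonant + y). 'penny' becomes 'pennies'.

pennies


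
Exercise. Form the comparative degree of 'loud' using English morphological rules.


Apply comparative formation (add -er): 'loud' -> 'louder'.

louder


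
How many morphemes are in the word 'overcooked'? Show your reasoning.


Decomposition: over- (prefix) + cook (root) + -ed (suffix) = 3 morpheme(s)

3 morphemes


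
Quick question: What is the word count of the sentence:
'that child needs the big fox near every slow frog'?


Split into words: that | child | needs | the | big | fox | near | every | slow | frog = 10 words.

10


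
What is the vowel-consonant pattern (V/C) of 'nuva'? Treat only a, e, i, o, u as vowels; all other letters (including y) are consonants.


Letter mapping: n = C, u = V, v = C, a = V.

CVCV


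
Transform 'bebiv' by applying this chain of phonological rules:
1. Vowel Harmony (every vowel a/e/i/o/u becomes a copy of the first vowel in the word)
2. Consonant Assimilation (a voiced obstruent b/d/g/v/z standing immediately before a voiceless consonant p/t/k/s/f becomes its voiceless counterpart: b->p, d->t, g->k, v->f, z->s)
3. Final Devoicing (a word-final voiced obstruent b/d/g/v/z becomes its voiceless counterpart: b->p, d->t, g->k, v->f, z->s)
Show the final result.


Starting form: 'bebiv'
Rule 1: Vowel Harmony: all vowels become 'e' (matching first vowel). 'bebiv' -> 'bebev'
Rule 2: Consonant Assimilation: no voiced obstruent (b/d/g/v/z) stands immediately before a voiceless consonant (p/t/k/s/f). No change.
Rule 3: Final Devoicing: word-final voiced obstruent 'v' becomes voiceless 'f'. 'bebev' -> 'bebef'
Final form: 'bebef'

bebef


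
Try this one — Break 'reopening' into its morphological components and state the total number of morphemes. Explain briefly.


Step 1: Identify prefix: 're' (meaning: again)
Step 2: Identify root: 'open'
Step 3: Identify suffix(es): 'ing'
Decomposition: re- (prefix: again) + open (root) + -ing (suffix: ongoing action)
Total morphemes: 3

3 morphemes (re- (prefix: again) + open (root) + -ing (suffix: ongoing action))


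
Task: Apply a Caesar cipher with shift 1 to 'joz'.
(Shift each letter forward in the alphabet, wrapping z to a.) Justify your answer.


Shift each letter by 1: j -> k, o -> p, z -> a. Result: 'kpa'.

kpa


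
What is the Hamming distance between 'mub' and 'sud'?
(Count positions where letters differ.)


Alignment:
Position 1: 'm' vs 's' = DIFFER
Position 2: 'u' vs 'u' = match
Position 3: 'b' vs 'd' = DIFFER
Total differences: 2

2


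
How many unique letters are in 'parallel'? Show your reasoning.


Unique letters in 'parallel': {a, e, l, p, r} = 5 distinct letters.

5


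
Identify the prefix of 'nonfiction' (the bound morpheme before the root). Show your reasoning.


The word 'nonfiction' = 'non' (prefix) + 'fiction' (root). The prefix is 'non'.

non


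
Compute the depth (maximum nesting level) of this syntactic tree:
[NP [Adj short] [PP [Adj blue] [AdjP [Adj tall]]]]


Count bracket nesting levels:
'[' at pos 0: depth = 1
'[' at pos 4: depth = 2
'[' at pos 16: depth = 2
'[' at pos 20: depth = 3
'[' at pos 31: depth = 3
'[' at pos 37: depth = 4
Maximum depth reached: 4

4


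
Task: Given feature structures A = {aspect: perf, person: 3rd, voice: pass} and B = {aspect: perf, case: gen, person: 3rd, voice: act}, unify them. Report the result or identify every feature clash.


Compare features:
aspect: A=perf vs B=perf -> unified: perf
case: A=_ vs B=gen -> unified: gen
person: A=3rd vs B=3rd -> unified: 3rd
voice: A=pass vs B=act -> CLASH
Clash detected on feature 'voice' (pass vs act); unification fails.

CLASH on 'voice' (pass vs act)


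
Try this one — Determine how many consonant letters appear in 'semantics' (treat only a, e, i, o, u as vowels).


Consonants in 'semantics': s, m, n, t, c, s = 6 consonants.

6


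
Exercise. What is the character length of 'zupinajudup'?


Spell out 'zupinajudup' and number each letter: z(1), u(2), p(3), i(4), n(5), a(6), j(7), u(8), d(9), u(10), p(11). Total: 11 letters.

11


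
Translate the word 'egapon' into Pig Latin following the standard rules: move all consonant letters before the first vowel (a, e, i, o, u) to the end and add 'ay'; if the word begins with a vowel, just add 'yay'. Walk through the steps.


'egapon' starts with a vowel, so add 'yay': 'egaponyay'.

egaponyay


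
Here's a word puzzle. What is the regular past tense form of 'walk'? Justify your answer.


Apply rule: Add -ed. 'walk' becomes 'walked'.

walked


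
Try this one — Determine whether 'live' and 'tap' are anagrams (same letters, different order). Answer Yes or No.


Sorted letters of 'live': 'eilv'
Sorted letters of 'tap': 'apt'
They do not match.

No


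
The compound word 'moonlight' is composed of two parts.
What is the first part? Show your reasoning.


Split 'moonlight' into 'moon' + 'light'. The first part is 'moon'.

moon


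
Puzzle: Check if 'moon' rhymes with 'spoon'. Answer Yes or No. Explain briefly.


Rime (stressed vowel + following sounds) of 'moon': -oon = /uːn/
Rime of 'spoon': -oon = /uːn/
/uːn/ and /uːn/ are the same ending sound, so the words rhyme.

Yes


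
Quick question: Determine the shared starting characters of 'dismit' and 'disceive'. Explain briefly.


Compare from the start: 3 characters match: 'dis'. Mismatch at position 4: 'm' vs 'c'.

dis


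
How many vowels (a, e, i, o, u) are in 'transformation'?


Vowels in 'transformation': a, o, a, i, o = 5 vowels.

5


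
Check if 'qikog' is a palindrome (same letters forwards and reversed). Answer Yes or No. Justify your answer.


Forward: 'qikog'
Reversed: 'gokiq'
They differ.

No


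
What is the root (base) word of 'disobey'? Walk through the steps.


Remove prefix 'dis' from 'disobey' to get root 'obey'.

obey


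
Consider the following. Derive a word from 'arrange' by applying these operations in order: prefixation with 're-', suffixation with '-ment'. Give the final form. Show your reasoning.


Step 1: Add prefix 're-' to 'arrange' = 'rearrange'
Step 2: Add suffix '-ment' to 'rearrange' = 'rearrangement'

rearrangement


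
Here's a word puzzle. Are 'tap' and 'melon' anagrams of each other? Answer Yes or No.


Sorted letters of 'tap': 'apt'
Sorted letters of 'melon': 'elmno'
They do not match.

No


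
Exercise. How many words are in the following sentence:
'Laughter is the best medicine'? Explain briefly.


Split into words: Laughter | is | the | best | medicine = 5 words.

5


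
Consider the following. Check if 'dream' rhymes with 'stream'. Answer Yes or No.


Rime (stressed vowel + following sounds) of 'dream': -eam = /iːm/
Rime of 'stream': -eam = /iːm/
/iːm/ and /iːm/ are the same ending sound, so the words rhyme.

Yes


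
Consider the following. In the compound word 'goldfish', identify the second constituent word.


Split 'goldfish' into 'gold' + 'fish'. The second part is 'fish'.

fish


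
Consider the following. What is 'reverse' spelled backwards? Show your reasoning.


Reverse 'reverse' character by character: 'esrever'.

esrever


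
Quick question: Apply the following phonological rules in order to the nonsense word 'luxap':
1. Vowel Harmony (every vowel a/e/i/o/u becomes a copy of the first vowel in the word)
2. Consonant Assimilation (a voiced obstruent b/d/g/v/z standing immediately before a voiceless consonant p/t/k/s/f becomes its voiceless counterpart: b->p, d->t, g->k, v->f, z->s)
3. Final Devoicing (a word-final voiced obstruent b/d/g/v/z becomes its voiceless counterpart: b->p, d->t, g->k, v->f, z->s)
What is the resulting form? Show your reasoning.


Starting form: 'luxap'
Rule 1: Vowel Harmony: all vowels become 'u' (matching first vowel). 'luxap' -> 'luxup'
Rule 2: Consonant Assimilation: no voiced obstruent (b/d/g/v/z) stands immediately before a voiceless consonant (p/t/k/s/f). No change.
Rule 3: Final Devoicing: final consonant 'p' is not one of the voiced obstruents b/d/g/v/z. No change.
Final form: 'luxup'

luxup


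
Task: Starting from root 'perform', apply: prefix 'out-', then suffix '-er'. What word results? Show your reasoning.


Step 1: Add prefix 'out-' to 'perform' = 'outperform'
Step 2: Add suffix '-er' to 'outperform' = 'outperformer'

outperformer


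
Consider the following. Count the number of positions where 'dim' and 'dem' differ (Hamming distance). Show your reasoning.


Alignment:
Position 1: 'd' vs 'd' = match
Position 2: 'i' vs 'e' = DIFFER
Position 3: 'm' vs 'm' = match
Total differences: 1

1


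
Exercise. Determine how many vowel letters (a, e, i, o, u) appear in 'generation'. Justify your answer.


Vowels in 'generation': e, e, a, i, o = 5 vowels.

5


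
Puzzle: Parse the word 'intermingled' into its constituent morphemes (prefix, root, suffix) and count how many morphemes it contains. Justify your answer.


Step 1: Identify prefix: 'inter' (meaning: between)
Step 2: Identify root: 'mingle'
Step 3: Identify suffix(es): 'ed'
Decomposition: inter- (prefix: between) + mingle (root) + -ed (suffix: past)
Total morphemes: 3

3 morphemes (inter- (prefix: between) + mingle (root) + -ed (suffix: past))


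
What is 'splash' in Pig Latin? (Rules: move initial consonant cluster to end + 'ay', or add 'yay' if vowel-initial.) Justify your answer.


'splash': move consonant cluster 'spl' to end and add 'ay': 'ashsplay'.

ashsplay


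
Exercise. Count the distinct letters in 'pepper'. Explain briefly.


Unique letters in 'pepper': {e, p, r} = 3 distinct letters.

3


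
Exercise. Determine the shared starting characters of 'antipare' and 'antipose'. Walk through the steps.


Compare from the start: 5 characters match: 'antip'. Mismatch at position 6: 'a' vs 'o'.

antip


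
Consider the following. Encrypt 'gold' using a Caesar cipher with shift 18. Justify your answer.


Shift each letter by 18: g -> y, o -> g, l -> d, d -> v. Result: 'ygdv'.

ygdv


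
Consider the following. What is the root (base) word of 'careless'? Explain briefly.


Remove suffix '-less' from 'careless' to get root 'care'.

care


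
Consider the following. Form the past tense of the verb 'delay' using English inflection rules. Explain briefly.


Apply rule: Add -ed. 'delay' becomes 'delayed'.

delayed


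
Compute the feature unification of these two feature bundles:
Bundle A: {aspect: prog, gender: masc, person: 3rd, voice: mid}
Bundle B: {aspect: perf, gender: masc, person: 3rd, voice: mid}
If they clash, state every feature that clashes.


Compare features:
aspect: A=prog vs B=perf -> CLASH
gender: A=masc vs B=masc -> unified: masc
person: A=3rd vs B=3rd -> unified: 3rd
voice: A=mid vs B=mid -> unified: mid
Clash detected on feature 'aspect' (prog vs perf); unification fails.

CLASH on 'aspect' (prog vs perf)


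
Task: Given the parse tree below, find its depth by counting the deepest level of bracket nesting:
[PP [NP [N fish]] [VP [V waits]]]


Count bracket nesting levels:
'[' at pos 0: depth = 1
'[' at pos 4: depth = 2
'[' at pos 8: depth = 3
'[' at pos 18: depth = 2
'[' at pos 22: depth = 3
Maximum depth reached: 3

3


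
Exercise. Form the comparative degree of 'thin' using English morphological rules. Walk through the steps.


Apply comparative formation (double final consonant, add -er): 'thin' -> 'thinner'.

thinner


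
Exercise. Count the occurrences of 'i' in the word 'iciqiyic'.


Letter 'i' in 'iciqiyic': found at position(s) 1, 3, 5, 7 = 4 occurrence(s).

4


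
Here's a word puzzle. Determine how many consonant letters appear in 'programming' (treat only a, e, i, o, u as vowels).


Consonants in 'programming': p, r, g, r, m, m, n, g = 8 consonants.

8


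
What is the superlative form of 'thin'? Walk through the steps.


Apply superlative formation (double final consonant, add -est): 'thin' -> 'thinnest'.

thinnest


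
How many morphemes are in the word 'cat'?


Decomposition: cat (free morpheme) = 1 morpheme(s)

1 morphemes


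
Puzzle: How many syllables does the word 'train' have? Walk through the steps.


Break 'train' into syllables: train -> train = 1 syllable

1 syllable


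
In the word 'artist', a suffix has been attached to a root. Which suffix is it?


The word 'artist' = 'art' (root) + '-ist' (suffix). The suffix is '-ist'.

ist


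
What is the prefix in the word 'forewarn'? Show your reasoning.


The word 'forewarn' = 'fore' (prefix) + 'warn' (root). The prefix is 'fore'.

fore


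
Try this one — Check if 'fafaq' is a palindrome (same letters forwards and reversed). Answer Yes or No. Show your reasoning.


Forward: 'fafaq'
Reversed: 'qafaf'
They differ.

No


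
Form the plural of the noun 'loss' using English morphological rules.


Apply rule: Add -es (sibilant/fricative ending). 'loss' becomes 'losses'.

losses


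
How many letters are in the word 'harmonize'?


Spell out 'harmonize' and number each letter: h(1), a(2), r(3), m(4), o(5), n(6), i(7), z(8), e(9). Total: 9 letters.

9


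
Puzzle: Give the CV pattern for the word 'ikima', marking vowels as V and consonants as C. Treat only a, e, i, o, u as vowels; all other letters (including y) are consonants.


Letter mapping: i = V, k = C, i = V, m = C, a = V.

VCVCV


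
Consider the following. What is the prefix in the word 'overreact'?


The word 'overreact' = 'over' (prefix) + 'react' (root). The prefix is 'over'.

over


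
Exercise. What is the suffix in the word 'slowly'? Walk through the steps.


The word 'slowly' = 'slow' (root) + '-ly' (suffix). The suffix is '-ly'.

ly


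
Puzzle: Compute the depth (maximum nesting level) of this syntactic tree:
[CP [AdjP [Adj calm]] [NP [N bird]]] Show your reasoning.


Count bracket nesting levels:
'[' at pos 0: depth = 1
'[' at pos 4: depth = 2
'[' at pos 10: depth = 3
'[' at pos 22: depth = 2
'[' at pos 26: depth = 3
Maximum depth reached: 3

3


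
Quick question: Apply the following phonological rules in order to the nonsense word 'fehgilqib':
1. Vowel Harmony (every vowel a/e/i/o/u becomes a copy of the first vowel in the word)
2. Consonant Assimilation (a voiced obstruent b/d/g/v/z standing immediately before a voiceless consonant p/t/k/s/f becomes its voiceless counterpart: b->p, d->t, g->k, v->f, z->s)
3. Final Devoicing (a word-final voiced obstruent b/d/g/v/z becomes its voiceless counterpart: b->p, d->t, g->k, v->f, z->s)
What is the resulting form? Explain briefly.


Starting form: 'fehgilqib'
Rule 1: Vowel Harmony: all vowels become 'e' (matching first vowel). 'fehgilqib' -> 'fehgelqeb'
Rule 2: Consonant Assimilation: no voiced obstruent (b/d/g/v/z) stands immediately before a voiceless consonant (p/t/k/s/f). No change.
Rule 3: Final Devoicing: word-final voiced obstruent 'b' becomes voiceless 'p'. 'fehgelqeb' -> 'fehgelqep'
Final form: 'fehgelqep'

fehgelqep


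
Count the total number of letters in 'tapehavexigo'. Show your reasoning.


Spell out 'tapehavexigo' and number each letter: t(1), a(2), p(3), e(4), h(5), a(6), v(7), e(8), x(9), i(10), g(11), o(12). Total: 12 letters.

12


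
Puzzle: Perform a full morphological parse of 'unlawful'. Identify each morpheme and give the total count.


Step 1: Identify prefix: 'un' (meaning: not/reverse)
Step 2: Identify root: 'law'
Step 3: Identify suffix(es): 'ful'
Decomposition: un- (prefix: not/reverse) + law (root) + -ful (suffix: full of)
Total morphemes: 3

3 morphemes (un- (prefix: not/reverse) + law (root) + -ful (suffix: full of))


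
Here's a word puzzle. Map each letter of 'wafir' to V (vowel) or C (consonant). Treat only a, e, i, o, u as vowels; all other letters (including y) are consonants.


Letter mapping: w = C, a = V, f = C, i = V, r = C.

CVCVC


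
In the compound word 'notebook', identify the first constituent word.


Split 'notebook' into 'note' + 'book'. The first part is 'note'.

note


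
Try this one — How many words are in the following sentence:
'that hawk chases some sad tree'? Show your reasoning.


Split into words: that | hawk | chases | some | sad | tree = 6 words.

6


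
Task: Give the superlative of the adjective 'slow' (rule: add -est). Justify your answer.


Apply superlative formation (add -est): 'slow' -> 'slowest'.

slowest


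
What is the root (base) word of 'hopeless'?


Remove suffix '-less' from 'hopeless' to get root 'hope'.

hope


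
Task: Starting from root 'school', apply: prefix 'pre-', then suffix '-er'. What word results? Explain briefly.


Step 1: Add prefix 'pre-' to 'school' = 'preschool'
Step 2: Add suffix '-er' to 'preschool' = 'preschooler'

preschooler


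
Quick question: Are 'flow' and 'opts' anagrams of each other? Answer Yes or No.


Sorted letters of 'flow': 'flow'
Sorted letters of 'opts': 'opst'
They do not match.

No


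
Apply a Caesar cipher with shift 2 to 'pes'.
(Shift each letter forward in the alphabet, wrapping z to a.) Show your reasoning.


Shift each letter by 2: p -> r, e -> g, s -> u. Result: 'rgu'.

rgu


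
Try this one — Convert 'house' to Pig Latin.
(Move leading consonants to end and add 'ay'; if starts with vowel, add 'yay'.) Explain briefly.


'house': move consonant cluster 'h' to end and add 'ay': 'ousehay'.

ousehay


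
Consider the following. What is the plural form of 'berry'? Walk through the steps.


Apply rule: Change -y to -ies (consonant + y). 'berry' becomes 'berries'.

berries


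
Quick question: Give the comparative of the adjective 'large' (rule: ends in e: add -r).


Apply comparative formation (ends in e: add -r): 'large' -> 'larger'.

larger


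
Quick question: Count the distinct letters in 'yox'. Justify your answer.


Unique letters in 'yox': {o, x, y} = 3 distinct letters.

3


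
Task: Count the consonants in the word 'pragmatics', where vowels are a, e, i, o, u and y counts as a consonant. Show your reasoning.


Consonants in 'pragmatics': p, r, g, m, t, c, s = 7 consonants.

7


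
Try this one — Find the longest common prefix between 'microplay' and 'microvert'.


Compare from the start: 5 characters match: 'micro'. Mismatch at position 6: 'p' vs 'v'.

micro


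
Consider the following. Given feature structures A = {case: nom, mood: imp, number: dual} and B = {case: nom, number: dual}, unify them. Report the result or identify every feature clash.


Compare features:
case: A=nom vs B=nom -> unified: nom
mood: A=imp vs B=_ -> unified: imp
number: A=dual vs B=dual -> unified: dual
No clashes found.

Unified: {case: nom, mood: imp, number: dual}


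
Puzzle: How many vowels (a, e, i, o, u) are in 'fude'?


Vowels in 'fude': u, e = 2 vowels.

2


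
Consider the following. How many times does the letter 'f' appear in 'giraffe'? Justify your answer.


Letter 'f' in 'giraffe': found at position(s) 5, 6 = 2 occurrence(s).

2


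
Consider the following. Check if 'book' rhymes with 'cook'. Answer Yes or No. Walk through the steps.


Rime (stressed vowel + following sounds) of 'book': -ook = /ʊk/
Rime of 'cook': -ook = /ʊk/
/ʊk/ and /ʊk/ are the same ending sound, so the words rhyme.

Yes


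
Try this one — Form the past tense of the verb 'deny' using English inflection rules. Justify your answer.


Apply rule: Change -y to -ied. 'deny' becomes 'denied'.

denied


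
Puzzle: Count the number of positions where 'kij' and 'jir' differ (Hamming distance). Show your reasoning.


Alignment:
Position 1: 'k' vs 'j' = DIFFER
Position 2: 'i' vs 'i' = match
Position 3: 'j' vs 'r' = DIFFER
Total differences: 2

2


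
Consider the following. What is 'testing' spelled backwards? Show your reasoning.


Reverse 'testing' character by character: 'gnitset'.

gnitset


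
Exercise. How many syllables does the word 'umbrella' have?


Break 'umbrella' into syllables: um-brel-la -> um | brel | la = 3 syllables

3 syllables


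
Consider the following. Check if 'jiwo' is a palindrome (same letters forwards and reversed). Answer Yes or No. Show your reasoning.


Forward: 'jiwo'
Reversed: 'owij'
They differ.

No


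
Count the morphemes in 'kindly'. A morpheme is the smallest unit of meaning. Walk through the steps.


Decomposition: kind (root) + -ly (suffix) = 2 morpheme(s)

2 morphemes


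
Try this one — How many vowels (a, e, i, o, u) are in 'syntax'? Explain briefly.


Vowels in 'syntax': a = 1 vowels.

1


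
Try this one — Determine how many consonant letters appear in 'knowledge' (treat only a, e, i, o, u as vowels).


Consonants in 'knowledge': k, n, w, l, d, g = 6 consonants.

6


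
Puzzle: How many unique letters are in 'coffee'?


Unique letters in 'coffee': {c, e, f, o} = 4 distinct letters.

4


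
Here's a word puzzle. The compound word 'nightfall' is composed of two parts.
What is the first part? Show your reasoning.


Split 'nightfall' into 'night' + 'fall'. The first part is 'night'.

night


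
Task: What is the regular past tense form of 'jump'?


Apply rule: Add -ed. 'jump' becomes 'jumped'.

jumped


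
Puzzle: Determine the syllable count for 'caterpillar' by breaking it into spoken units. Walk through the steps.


Break 'caterpillar' into syllables: cat-er-pil-lar -> cat | er | pil | lar = 4 syllables

4 syllables


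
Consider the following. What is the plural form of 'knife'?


Apply rule: Change -fe to -ves. 'knife' becomes 'knives'.

knives
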